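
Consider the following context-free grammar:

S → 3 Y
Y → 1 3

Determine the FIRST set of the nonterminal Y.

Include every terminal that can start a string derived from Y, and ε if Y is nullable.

We compute FIRST(Y) using the standard algorithm.
FIRST(S) = {3}
FIRST(Y) = {1}
Therefore, FIRST(Y) = {1}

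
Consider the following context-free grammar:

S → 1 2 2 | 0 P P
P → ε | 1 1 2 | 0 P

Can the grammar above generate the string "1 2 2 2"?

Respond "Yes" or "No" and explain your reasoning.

No - no valid derivation exists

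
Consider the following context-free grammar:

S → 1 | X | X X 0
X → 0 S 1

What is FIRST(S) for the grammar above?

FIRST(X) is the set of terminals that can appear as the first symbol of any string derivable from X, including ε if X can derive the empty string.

We compute FIRST(S) using the standard algorithm.
FIRST(S) = {0, 1}
FIRST(X) = {0}
Therefore, FIRST(S) = {0, 1}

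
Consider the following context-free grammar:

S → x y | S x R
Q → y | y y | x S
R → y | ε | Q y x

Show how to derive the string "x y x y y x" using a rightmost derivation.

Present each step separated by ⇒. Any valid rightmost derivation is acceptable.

S ⇒ S x R ⇒ S x Q y x ⇒ S x y y x ⇒ x y x y y x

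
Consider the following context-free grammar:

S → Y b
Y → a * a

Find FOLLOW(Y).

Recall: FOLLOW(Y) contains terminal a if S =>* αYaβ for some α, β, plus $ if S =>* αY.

We compute FOLLOW(Y) using the standard algorithm.
FOLLOW(S) starts with {$}.
FIRST(S) = {a}
FIRST(Y) = {a}
FOLLOW(S) = {$}
FOLLOW(Y) = {b}
Therefore, FOLLOW(Y) = {b}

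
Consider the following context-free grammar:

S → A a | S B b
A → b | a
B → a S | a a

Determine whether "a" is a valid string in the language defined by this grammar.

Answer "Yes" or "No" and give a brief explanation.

No - no valid derivation exists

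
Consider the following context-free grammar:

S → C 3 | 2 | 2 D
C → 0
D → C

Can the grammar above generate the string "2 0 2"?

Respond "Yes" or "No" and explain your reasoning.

No - no valid derivation exists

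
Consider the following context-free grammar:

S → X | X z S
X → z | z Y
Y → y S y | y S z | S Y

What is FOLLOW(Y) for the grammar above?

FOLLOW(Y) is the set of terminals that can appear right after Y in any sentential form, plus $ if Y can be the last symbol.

We compute FOLLOW(Y) using the standard algorithm.
FOLLOW(S) starts with {$}.
FIRST(S) = {z}
FIRST(X) = {z}
FIRST(Y) = {y, z}
FOLLOW(S) = {$, y, z}
FOLLOW(X) = {$, y, z}
FOLLOW(Y) = {$, y, z}
Therefore, FOLLOW(Y) = {$, y, z}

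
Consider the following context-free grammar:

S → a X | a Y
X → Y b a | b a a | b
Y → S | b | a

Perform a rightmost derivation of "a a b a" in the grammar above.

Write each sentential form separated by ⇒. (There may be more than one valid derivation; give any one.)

S ⇒ a X ⇒ a Y b a ⇒ a a b a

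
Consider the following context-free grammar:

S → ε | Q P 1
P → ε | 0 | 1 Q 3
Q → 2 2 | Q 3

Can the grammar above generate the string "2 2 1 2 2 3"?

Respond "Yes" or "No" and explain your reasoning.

No - no valid derivation exists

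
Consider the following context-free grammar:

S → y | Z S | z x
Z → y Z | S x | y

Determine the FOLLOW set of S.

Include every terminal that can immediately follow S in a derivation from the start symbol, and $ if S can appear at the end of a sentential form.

We compute FOLLOW(S) using the standard algorithm.
FOLLOW(S) starts with {$}.
FIRST(S) = {y, z}
FIRST(Z) = {y, z}
FOLLOW(S) = {$, x}
FOLLOW(Z) = {y, z}
Therefore, FOLLOW(S) = {$, x}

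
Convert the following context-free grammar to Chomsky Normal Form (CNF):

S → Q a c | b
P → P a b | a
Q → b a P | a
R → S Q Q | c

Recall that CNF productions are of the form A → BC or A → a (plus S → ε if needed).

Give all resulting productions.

TA → a; TC → c; S → b; TB → b; P → a; Q → a; R → c; S → Q X0; X0 → TA TC; P → P X1; X1 → TA TB; Q → TB X2; X2 → TA P; R → S X3; X3 → Q Q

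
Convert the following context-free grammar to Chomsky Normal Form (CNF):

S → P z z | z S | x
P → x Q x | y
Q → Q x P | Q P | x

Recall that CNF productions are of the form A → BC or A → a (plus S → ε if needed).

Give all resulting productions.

TZ → z; S → x; TX → x; P → y; Q → x; S → P X0; X0 → TZ TZ; S → TZ S; P → TX X1; X1 → Q TX; Q → Q X2; X2 → TX P; Q → Q P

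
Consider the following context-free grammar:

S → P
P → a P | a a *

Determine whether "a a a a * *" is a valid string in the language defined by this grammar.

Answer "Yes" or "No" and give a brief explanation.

No - no valid derivation exists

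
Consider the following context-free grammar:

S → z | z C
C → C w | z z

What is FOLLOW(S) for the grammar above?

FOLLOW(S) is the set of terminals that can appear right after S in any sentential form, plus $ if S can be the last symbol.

We compute FOLLOW(S) using the standard algorithm.
FOLLOW(S) starts with {$}.
FIRST(C) = {z}
FIRST(S) = {z}
FOLLOW(C) = {$, w}
FOLLOW(S) = {$}
Therefore, FOLLOW(S) = {$}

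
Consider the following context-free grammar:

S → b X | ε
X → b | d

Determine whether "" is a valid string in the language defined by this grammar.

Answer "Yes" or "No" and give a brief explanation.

Yes - a valid derivation exists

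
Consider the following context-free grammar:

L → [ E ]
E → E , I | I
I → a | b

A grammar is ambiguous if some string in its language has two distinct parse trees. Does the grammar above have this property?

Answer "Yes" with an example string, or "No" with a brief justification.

No - the grammar is unambiguous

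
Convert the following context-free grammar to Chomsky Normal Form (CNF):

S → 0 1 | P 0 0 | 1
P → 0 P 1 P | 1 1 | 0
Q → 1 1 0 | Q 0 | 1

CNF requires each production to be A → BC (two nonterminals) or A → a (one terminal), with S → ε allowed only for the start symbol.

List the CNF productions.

T0 → 0; T1 → 1; S → 1; P → 0; Q → 1; S → T0 T1; S → P X0; X0 → T0 T0; P → T0 X1; X1 → P X2; X2 → T1 P; P → T1 T1; Q → T1 X3; X3 → T1 T0; Q → Q T0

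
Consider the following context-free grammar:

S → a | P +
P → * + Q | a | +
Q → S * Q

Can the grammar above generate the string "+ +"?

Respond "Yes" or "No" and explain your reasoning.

Yes - a valid derivation exists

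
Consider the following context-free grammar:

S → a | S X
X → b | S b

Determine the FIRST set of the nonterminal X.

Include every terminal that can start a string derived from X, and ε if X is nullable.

We compute FIRST(X) using the standard algorithm.
FIRST(S) = {a}
FIRST(X) = {a, b}
Therefore, FIRST(X) = {a, b}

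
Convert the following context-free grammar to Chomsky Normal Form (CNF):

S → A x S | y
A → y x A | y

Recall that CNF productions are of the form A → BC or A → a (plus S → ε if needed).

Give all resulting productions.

TX → x; S → y; TY → y; A → y; S → A X0; X0 → TX S; A → TY X1; X1 → TX A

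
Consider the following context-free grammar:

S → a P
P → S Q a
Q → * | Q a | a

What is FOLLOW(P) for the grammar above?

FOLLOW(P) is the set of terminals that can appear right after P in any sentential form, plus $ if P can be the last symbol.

We compute FOLLOW(P) using the standard algorithm.
FOLLOW(S) starts with {$}.
FIRST(P) = {a}
FIRST(Q) = {*, a}
FIRST(S) = {a}
FOLLOW(P) = {$, *, a}
FOLLOW(Q) = {a}
FOLLOW(S) = {$, *, a}
Therefore, FOLLOW(P) = {$, *, a}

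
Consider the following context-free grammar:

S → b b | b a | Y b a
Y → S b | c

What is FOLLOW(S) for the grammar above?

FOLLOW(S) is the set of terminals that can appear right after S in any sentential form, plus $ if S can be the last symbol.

We compute FOLLOW(S) using the standard algorithm.
FOLLOW(S) starts with {$}.
FIRST(S) = {b, c}
FIRST(Y) = {b, c}
FOLLOW(S) = {$, b}
FOLLOW(Y) = {b}
Therefore, FOLLOW(S) = {$, b}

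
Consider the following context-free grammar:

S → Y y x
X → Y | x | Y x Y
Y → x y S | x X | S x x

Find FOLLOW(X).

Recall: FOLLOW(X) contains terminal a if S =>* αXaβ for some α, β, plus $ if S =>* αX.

We compute FOLLOW(X) using the standard algorithm.
FOLLOW(S) starts with {$}.
FIRST(S) = {x}
FIRST(X) = {x}
FIRST(Y) = {x}
FOLLOW(S) = {$, x, y}
FOLLOW(X) = {x, y}
FOLLOW(Y) = {x, y}
Therefore, FOLLOW(X) = {x, y}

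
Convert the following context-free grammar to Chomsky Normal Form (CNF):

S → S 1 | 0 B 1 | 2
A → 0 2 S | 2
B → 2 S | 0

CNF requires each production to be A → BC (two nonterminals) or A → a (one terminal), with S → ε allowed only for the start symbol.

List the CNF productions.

T1 → 1; T0 → 0; S → 2; T2 → 2; A → 2; B → 0; S → S T1; S → T0 X0; X0 → B T1; A → T0 X1; X1 → T2 S; B → T2 S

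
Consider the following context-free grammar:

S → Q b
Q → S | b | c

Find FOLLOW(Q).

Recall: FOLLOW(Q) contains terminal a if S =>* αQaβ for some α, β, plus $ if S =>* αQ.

We compute FOLLOW(Q) using the standard algorithm.
FOLLOW(S) starts with {$}.
FIRST(Q) = {b, c}
FIRST(S) = {b, c}
FOLLOW(Q) = {b}
FOLLOW(S) = {$, b}
Therefore, FOLLOW(Q) = {b}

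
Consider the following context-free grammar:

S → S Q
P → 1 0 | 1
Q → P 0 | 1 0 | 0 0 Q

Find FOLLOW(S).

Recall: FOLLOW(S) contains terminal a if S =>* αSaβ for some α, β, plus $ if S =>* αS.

We compute FOLLOW(S) using the standard algorithm.
FOLLOW(S) starts with {$}.
FIRST(P) = {1}
FIRST(Q) = {0, 1}
FIRST(S) = {}
FOLLOW(P) = {0}
FOLLOW(Q) = {$, 0, 1}
FOLLOW(S) = {$, 0, 1}
Therefore, FOLLOW(S) = {$, 0, 1}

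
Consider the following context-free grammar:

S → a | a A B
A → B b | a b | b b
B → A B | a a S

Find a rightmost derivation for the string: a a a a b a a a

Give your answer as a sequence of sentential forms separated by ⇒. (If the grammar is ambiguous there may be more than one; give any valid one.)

S ⇒ a A B ⇒ a A a a S ⇒ a A a a a ⇒ a B b a a a ⇒ a a a S b a a a ⇒ a a a a b a a a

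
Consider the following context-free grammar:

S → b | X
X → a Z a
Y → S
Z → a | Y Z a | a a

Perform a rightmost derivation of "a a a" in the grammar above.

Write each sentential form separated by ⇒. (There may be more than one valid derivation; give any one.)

S ⇒ X ⇒ a Z a ⇒ a a a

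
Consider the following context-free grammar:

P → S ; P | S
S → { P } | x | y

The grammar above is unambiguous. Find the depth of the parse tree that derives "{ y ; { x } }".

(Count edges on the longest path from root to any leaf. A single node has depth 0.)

7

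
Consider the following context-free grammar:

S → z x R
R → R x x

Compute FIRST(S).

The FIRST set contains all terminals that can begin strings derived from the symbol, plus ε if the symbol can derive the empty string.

We compute FIRST(S) using the standard algorithm.
FIRST(R) = {}
FIRST(S) = {z}
Therefore, FIRST(S) = {z}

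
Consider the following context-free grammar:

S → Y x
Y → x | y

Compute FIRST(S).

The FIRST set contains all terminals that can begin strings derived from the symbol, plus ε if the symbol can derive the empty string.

We compute FIRST(S) using the standard algorithm.
FIRST(S) = {x, y}
FIRST(Y) = {x, y}
Therefore, FIRST(S) = {x, y}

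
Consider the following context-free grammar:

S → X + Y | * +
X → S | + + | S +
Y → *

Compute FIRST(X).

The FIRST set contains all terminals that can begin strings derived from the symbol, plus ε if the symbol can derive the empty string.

We compute FIRST(X) using the standard algorithm.
FIRST(S) = {*, +}
FIRST(X) = {*, +}
FIRST(Y) = {*}
Therefore, FIRST(X) = {*, +}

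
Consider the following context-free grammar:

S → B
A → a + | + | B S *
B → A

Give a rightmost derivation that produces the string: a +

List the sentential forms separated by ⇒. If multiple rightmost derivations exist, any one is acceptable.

S ⇒ B ⇒ A ⇒ a +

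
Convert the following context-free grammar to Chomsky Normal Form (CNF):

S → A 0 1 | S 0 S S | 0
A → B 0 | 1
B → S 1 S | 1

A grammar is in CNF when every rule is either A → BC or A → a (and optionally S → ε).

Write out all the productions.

T0 → 0; T1 → 1; S → 0; A → 1; B → 1; S → A X0; X0 → T0 T1; S → S X1; X1 → T0 X2; X2 → S S; A → B T0; B → S X3; X3 → T1 S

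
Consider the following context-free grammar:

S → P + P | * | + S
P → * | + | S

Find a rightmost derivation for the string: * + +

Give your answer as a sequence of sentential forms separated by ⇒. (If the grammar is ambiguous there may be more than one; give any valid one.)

S ⇒ P + P ⇒ P + + ⇒ * + +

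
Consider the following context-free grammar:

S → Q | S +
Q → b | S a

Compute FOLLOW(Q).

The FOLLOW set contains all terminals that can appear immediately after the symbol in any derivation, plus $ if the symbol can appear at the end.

We compute FOLLOW(Q) using the standard algorithm.
FOLLOW(S) starts with {$}.
FIRST(Q) = {b}
FIRST(S) = {b}
FOLLOW(Q) = {$, +, a}
FOLLOW(S) = {$, +, a}
Therefore, FOLLOW(Q) = {$, +, a}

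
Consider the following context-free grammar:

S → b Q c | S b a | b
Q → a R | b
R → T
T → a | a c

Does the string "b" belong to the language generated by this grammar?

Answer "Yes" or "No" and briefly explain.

Yes - a valid derivation exists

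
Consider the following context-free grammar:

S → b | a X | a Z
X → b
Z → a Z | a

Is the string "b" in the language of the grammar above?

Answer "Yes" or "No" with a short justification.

Yes - a valid derivation exists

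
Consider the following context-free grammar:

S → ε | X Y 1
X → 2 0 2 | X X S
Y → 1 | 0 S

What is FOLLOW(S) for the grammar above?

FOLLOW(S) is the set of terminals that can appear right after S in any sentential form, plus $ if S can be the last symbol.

We compute FOLLOW(S) using the standard algorithm.
FOLLOW(S) starts with {$}.
FIRST(S) = {2, ε}
FIRST(X) = {2}
FIRST(Y) = {0, 1}
FOLLOW(S) = {$, 0, 1, 2}
FOLLOW(X) = {0, 1, 2}
FOLLOW(Y) = {1}
Therefore, FOLLOW(S) = {$, 0, 1, 2}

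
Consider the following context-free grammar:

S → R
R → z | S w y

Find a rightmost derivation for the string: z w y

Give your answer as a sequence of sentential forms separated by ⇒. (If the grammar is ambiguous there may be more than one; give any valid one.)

S ⇒ R ⇒ S w y ⇒ R w y ⇒ z w y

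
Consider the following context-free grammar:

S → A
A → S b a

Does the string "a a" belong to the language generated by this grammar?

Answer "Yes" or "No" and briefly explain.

No - no valid derivation exists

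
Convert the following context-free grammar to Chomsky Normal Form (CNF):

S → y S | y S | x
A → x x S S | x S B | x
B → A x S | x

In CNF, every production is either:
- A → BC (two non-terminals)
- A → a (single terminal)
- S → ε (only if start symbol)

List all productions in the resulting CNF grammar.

TY → y; S → x; TX → x; A → x; B → x; S → TY S; S → TY S; A → TX X0; X0 → TX X1; X1 → S S; A → TX X2; X2 → S B; B → A X3; X3 → TX S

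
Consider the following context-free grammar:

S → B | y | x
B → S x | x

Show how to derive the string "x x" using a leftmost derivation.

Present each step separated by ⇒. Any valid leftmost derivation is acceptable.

S ⇒ B ⇒ S x ⇒ x x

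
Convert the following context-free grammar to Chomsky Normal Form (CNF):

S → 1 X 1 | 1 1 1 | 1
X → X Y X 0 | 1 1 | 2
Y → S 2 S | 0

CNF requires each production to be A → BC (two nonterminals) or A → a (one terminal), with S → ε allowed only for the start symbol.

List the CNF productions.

T1 → 1; S → 1; T0 → 0; X → 2; T2 → 2; Y → 0; S → T1 X0; X0 → X T1; S → T1 X1; X1 → T1 T1; X → X X2; X2 → Y X3; X3 → X T0; X → T1 T1; Y → S X4; X4 → T2 S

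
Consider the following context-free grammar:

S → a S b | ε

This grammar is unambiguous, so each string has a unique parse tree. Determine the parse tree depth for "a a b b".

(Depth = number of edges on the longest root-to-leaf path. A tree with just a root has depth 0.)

3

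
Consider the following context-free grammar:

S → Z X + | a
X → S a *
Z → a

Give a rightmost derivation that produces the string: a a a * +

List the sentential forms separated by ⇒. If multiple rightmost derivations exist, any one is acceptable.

S ⇒ Z X + ⇒ Z S a * + ⇒ Z a a * + ⇒ a a a * +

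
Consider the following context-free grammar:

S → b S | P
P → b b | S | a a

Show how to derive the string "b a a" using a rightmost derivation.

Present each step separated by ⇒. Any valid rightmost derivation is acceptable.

S ⇒ b S ⇒ b P ⇒ b a a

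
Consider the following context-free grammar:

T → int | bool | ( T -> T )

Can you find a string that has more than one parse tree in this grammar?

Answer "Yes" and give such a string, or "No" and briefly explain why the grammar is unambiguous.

No - the grammar is unambiguous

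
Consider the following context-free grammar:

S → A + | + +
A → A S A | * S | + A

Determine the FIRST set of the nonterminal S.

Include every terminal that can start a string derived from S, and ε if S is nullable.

We compute FIRST(S) using the standard algorithm.
FIRST(A) = {*, +}
FIRST(S) = {*, +}
Therefore, FIRST(S) = {*, +}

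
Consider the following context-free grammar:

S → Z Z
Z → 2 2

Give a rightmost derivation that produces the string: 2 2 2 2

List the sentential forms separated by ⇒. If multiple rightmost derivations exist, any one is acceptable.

S ⇒ Z Z ⇒ Z 2 2 ⇒ 2 2 2 2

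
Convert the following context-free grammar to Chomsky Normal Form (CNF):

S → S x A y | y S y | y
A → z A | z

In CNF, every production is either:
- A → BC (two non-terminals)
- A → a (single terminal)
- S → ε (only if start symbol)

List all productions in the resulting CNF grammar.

TX → x; TY → y; S → y; TZ → z; A → z; S → S X0; X0 → TX X1; X1 → A TY; S → TY X2; X2 → S TY; A → TZ A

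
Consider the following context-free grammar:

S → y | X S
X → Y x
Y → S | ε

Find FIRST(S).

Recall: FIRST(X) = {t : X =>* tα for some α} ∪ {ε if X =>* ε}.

We compute FIRST(S) using the standard algorithm.
FIRST(S) = {x, y}
FIRST(X) = {x, y}
FIRST(Y) = {x, y, ε}
Therefore, FIRST(S) = {x, y}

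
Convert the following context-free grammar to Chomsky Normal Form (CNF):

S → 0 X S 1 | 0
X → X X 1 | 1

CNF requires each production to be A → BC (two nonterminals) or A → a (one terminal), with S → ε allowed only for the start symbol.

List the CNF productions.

T0 → 0; T1 → 1; S → 0; X → 1; S → T0 X0; X0 → X X1; X1 → S T1; X → X X2; X2 → X T1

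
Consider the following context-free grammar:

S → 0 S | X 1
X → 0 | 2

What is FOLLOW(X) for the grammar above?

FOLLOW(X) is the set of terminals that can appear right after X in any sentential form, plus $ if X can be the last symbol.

We compute FOLLOW(X) using the standard algorithm.
FOLLOW(S) starts with {$}.
FIRST(S) = {0, 2}
FIRST(X) = {0, 2}
FOLLOW(S) = {$}
FOLLOW(X) = {1}
Therefore, FOLLOW(X) = {1}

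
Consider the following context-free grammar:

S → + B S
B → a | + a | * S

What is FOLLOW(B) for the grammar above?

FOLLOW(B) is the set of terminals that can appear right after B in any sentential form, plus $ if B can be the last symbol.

We compute FOLLOW(B) using the standard algorithm.
FOLLOW(S) starts with {$}.
FIRST(B) = {*, +, a}
FIRST(S) = {+}
FOLLOW(B) = {+}
FOLLOW(S) = {$, +}
Therefore, FOLLOW(B) = {+}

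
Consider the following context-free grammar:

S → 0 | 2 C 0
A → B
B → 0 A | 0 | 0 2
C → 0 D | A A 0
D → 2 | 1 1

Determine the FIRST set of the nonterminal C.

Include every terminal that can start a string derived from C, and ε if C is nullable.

We compute FIRST(C) using the standard algorithm.
FIRST(A) = {0}
FIRST(B) = {0}
FIRST(C) = {0}
FIRST(D) = {1, 2}
FIRST(S) = {0, 2}
Therefore, FIRST(C) = {0}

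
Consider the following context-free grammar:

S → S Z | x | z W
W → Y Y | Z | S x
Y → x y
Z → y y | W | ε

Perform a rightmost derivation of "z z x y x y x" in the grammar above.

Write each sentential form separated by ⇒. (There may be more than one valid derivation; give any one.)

S ⇒ z W ⇒ z S x ⇒ z z W x ⇒ z z Y Y x ⇒ z z Y x y x ⇒ z z x y x y x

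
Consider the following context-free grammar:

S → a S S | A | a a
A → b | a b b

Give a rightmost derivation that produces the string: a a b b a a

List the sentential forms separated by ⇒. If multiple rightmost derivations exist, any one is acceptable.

S ⇒ a S S ⇒ a S a a ⇒ a A a a ⇒ a a b b a a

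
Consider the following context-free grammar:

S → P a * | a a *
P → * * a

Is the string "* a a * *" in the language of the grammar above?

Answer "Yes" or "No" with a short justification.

No - no valid derivation exists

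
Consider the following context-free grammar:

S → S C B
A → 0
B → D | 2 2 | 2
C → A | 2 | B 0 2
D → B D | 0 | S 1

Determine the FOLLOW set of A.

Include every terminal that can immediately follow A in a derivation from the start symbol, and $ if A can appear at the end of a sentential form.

We compute FOLLOW(A) using the standard algorithm.
FOLLOW(S) starts with {$}.
FIRST(A) = {0}
FIRST(B) = {0, 2}
FIRST(C) = {0, 2}
FIRST(D) = {0, 2}
FIRST(S) = {}
FOLLOW(A) = {0, 2}
FOLLOW(B) = {$, 0, 1, 2}
FOLLOW(C) = {0, 2}
FOLLOW(D) = {$, 0, 1, 2}
FOLLOW(S) = {$, 0, 1, 2}
Therefore, FOLLOW(A) = {0, 2}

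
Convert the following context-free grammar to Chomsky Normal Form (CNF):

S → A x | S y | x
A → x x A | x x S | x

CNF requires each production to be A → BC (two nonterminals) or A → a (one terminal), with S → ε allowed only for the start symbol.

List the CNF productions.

TX → x; TY → y; S → x; A → x; S → A TX; S → S TY; A → TX X0; X0 → TX A; A → TX X1; X1 → TX S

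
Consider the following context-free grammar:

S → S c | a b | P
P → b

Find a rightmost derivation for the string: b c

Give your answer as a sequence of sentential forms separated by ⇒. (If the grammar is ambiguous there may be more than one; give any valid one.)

S ⇒ S c ⇒ P c ⇒ b c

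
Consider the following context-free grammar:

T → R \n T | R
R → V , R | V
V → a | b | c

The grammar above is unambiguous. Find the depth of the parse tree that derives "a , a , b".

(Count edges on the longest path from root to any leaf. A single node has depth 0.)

5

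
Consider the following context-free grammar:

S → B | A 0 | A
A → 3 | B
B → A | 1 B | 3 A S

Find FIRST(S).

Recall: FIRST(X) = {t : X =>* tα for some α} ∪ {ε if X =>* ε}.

We compute FIRST(S) using the standard algorithm.
FIRST(A) = {1, 3}
FIRST(B) = {1, 3}
FIRST(S) = {1, 3}
Therefore, FIRST(S) = {1, 3}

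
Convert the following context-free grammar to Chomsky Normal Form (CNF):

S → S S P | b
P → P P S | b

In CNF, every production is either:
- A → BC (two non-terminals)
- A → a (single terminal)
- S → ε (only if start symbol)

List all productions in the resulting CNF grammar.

S → b; P → b; S → S X0; X0 → S P; P → P X1; X1 → P S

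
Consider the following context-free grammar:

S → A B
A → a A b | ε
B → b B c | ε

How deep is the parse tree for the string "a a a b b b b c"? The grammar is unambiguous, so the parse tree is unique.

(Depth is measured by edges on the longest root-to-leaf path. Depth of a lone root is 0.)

5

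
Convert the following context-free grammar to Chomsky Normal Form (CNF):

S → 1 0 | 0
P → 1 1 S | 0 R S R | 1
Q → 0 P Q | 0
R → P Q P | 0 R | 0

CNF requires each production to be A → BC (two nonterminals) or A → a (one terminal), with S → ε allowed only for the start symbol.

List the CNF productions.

T1 → 1; T0 → 0; S → 0; P → 1; Q → 0; R → 0; S → T1 T0; P → T1 X0; X0 → T1 S; P → T0 X1; X1 → R X2; X2 → S R; Q → T0 X3; X3 → P Q; R → P X4; X4 → Q P; R → T0 R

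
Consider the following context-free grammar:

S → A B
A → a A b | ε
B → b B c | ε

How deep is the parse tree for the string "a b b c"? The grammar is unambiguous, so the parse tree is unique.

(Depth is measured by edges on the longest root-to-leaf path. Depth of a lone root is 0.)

3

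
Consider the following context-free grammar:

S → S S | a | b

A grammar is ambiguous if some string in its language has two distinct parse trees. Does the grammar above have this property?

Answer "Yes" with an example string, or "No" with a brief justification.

Yes - the string 'a a b b a a' has two distinct parse trees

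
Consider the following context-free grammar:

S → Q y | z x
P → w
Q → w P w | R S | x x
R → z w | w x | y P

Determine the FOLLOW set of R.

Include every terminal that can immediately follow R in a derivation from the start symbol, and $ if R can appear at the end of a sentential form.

We compute FOLLOW(R) using the standard algorithm.
FOLLOW(S) starts with {$}.
FIRST(P) = {w}
FIRST(Q) = {w, x, y, z}
FIRST(R) = {w, y, z}
FIRST(S) = {w, x, y, z}
FOLLOW(P) = {w, x, y, z}
FOLLOW(Q) = {y}
FOLLOW(R) = {w, x, y, z}
FOLLOW(S) = {$, y}
Therefore, FOLLOW(R) = {w, x, y, z}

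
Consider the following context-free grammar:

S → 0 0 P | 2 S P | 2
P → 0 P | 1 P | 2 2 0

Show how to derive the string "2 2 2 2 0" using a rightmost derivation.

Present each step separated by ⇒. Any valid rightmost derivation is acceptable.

S ⇒ 2 S P ⇒ 2 S 2 2 0 ⇒ 2 2 2 2 0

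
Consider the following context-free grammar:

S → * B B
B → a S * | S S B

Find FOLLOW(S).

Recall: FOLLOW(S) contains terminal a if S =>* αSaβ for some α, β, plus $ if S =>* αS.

We compute FOLLOW(S) using the standard algorithm.
FOLLOW(S) starts with {$}.
FIRST(B) = {*, a}
FIRST(S) = {*}
FOLLOW(B) = {$, *, a}
FOLLOW(S) = {$, *, a}
Therefore, FOLLOW(S) = {$, *, a}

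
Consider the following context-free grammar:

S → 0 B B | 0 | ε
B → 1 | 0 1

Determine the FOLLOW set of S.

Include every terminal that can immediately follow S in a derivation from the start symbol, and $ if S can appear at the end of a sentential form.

We compute FOLLOW(S) using the standard algorithm.
FOLLOW(S) starts with {$}.
FIRST(B) = {0, 1}
FIRST(S) = {0, ε}
FOLLOW(B) = {$, 0, 1}
FOLLOW(S) = {$}
Therefore, FOLLOW(S) = {$}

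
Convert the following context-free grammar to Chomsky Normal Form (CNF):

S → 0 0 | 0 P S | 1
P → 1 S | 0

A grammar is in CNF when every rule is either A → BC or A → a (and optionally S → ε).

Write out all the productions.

T0 → 0; S → 1; T1 → 1; P → 0; S → T0 T0; S → T0 X0; X0 → P S; P → T1 S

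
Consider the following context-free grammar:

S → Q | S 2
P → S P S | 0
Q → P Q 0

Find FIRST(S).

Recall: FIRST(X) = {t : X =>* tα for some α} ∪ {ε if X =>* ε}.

We compute FIRST(S) using the standard algorithm.
FIRST(P) = {0}
FIRST(Q) = {0}
FIRST(S) = {0}
Therefore, FIRST(S) = {0}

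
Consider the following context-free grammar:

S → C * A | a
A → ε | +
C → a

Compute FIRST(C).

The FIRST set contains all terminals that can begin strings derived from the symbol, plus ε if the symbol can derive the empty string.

We compute FIRST(C) using the standard algorithm.
FIRST(A) = {+, ε}
FIRST(C) = {a}
FIRST(S) = {a}
Therefore, FIRST(C) = {a}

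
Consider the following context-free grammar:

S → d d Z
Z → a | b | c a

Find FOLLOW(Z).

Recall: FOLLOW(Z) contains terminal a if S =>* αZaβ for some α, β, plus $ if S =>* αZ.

We compute FOLLOW(Z) using the standard algorithm.
FOLLOW(S) starts with {$}.
FIRST(S) = {d}
FIRST(Z) = {a, b, c}
FOLLOW(S) = {$}
FOLLOW(Z) = {$}
Therefore, FOLLOW(Z) = {$}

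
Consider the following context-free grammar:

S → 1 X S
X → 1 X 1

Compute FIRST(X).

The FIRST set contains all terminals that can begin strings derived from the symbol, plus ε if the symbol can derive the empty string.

We compute FIRST(X) using the standard algorithm.
FIRST(S) = {1}
FIRST(X) = {1}
Therefore, FIRST(X) = {1}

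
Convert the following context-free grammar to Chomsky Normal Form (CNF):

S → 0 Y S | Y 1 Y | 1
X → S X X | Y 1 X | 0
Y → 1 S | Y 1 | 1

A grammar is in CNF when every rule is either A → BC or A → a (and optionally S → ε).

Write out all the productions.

T0 → 0; T1 → 1; S → 1; X → 0; Y → 1; S → T0 X0; X0 → Y S; S → Y X1; X1 → T1 Y; X → S X2; X2 → X X; X → Y X3; X3 → T1 X; Y → T1 S; Y → Y T1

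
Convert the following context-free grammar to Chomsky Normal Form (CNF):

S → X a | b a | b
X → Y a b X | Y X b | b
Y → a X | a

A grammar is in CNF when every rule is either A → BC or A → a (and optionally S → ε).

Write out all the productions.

TA → a; TB → b; S → b; X → b; Y → a; S → X TA; S → TB TA; X → Y X0; X0 → TA X1; X1 → TB X; X → Y X2; X2 → X TB; Y → TA X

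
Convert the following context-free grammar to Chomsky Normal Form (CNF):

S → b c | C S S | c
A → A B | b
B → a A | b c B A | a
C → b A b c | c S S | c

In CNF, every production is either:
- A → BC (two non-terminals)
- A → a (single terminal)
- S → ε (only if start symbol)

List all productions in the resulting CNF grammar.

TB → b; TC → c; S → c; A → b; TA → a; B → a; C → c; S → TB TC; S → C X0; X0 → S S; A → A B; B → TA A; B → TB X1; X1 → TC X2; X2 → B A; C → TB X3; X3 → A X4; X4 → TB TC; C → TC X5; X5 → S S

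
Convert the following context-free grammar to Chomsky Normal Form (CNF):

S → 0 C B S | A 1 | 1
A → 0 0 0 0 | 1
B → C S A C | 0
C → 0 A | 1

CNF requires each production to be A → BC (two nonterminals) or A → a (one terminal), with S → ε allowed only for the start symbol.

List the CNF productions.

T0 → 0; T1 → 1; S → 1; A → 1; B → 0; C → 1; S → T0 X0; X0 → C X1; X1 → B S; S → A T1; A → T0 X2; X2 → T0 X3; X3 → T0 T0; B → C X4; X4 → S X5; X5 → A C; C → T0 A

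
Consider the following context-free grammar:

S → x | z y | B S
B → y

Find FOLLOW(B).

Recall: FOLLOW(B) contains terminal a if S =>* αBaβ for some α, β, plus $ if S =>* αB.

We compute FOLLOW(B) using the standard algorithm.
FOLLOW(S) starts with {$}.
FIRST(B) = {y}
FIRST(S) = {x, y, z}
FOLLOW(B) = {x, y, z}
FOLLOW(S) = {$}
Therefore, FOLLOW(B) = {x, y, z}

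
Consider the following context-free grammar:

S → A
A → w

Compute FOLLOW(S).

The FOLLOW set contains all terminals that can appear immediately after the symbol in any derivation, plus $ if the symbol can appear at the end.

We compute FOLLOW(S) using the standard algorithm.
FOLLOW(S) starts with {$}.
FIRST(A) = {w}
FIRST(S) = {w}
FOLLOW(A) = {$}
FOLLOW(S) = {$}
Therefore, FOLLOW(S) = {$}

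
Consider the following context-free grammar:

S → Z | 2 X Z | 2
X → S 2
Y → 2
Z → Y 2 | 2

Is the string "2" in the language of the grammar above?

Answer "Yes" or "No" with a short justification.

Yes - a valid derivation exists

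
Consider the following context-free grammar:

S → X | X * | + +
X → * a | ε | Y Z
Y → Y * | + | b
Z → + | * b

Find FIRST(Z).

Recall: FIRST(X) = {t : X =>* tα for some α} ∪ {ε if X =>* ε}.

We compute FIRST(Z) using the standard algorithm.
FIRST(S) = {*, +, b, ε}
FIRST(X) = {*, +, b, ε}
FIRST(Y) = {+, b}
FIRST(Z) = {*, +}
Therefore, FIRST(Z) = {*, +}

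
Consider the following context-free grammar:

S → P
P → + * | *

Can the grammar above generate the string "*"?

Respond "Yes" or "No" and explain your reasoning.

Yes - a valid derivation exists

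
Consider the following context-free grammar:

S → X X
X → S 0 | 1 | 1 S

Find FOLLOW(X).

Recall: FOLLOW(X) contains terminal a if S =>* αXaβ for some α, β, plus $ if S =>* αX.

We compute FOLLOW(X) using the standard algorithm.
FOLLOW(S) starts with {$}.
FIRST(S) = {1}
FIRST(X) = {1}
FOLLOW(S) = {$, 0, 1}
FOLLOW(X) = {$, 0, 1}
Therefore, FOLLOW(X) = {$, 0, 1}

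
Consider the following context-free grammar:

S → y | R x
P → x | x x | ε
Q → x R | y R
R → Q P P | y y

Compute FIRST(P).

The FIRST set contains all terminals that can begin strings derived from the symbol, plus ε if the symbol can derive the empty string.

We compute FIRST(P) using the standard algorithm.
FIRST(P) = {x, ε}
FIRST(Q) = {x, y}
FIRST(R) = {x, y}
FIRST(S) = {x, y}
Therefore, FIRST(P) = {x, ε}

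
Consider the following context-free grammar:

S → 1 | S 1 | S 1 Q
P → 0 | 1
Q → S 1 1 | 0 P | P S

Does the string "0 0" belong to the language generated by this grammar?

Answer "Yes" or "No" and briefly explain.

No - no valid derivation exists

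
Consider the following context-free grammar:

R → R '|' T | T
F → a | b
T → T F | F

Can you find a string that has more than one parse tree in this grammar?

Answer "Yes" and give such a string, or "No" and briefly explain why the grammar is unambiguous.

No - the grammar is unambiguous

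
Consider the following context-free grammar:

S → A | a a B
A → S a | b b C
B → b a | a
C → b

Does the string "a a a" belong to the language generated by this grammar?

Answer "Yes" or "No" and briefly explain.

Yes - a valid derivation exists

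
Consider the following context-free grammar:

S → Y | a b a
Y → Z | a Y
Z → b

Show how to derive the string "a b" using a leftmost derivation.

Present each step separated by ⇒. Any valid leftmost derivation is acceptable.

S ⇒ Y ⇒ a Y ⇒ a Z ⇒ a b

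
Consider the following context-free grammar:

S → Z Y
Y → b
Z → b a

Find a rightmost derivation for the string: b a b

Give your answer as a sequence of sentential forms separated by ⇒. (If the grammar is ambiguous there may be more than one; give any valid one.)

S ⇒ Z Y ⇒ Z b ⇒ b a b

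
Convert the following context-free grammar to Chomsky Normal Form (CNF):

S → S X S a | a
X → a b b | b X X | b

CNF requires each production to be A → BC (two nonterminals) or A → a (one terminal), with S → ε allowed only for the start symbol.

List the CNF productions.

TA → a; S → a; TB → b; X → b; S → S X0; X0 → X X1; X1 → S TA; X → TA X2; X2 → TB TB; X → TB X3; X3 → X X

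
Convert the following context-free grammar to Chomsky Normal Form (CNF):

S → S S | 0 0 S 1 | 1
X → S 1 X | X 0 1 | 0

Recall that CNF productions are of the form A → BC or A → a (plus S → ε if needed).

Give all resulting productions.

T0 → 0; T1 → 1; S → 1; X → 0; S → S S; S → T0 X0; X0 → T0 X1; X1 → S T1; X → S X2; X2 → T1 X; X → X X3; X3 → T0 T1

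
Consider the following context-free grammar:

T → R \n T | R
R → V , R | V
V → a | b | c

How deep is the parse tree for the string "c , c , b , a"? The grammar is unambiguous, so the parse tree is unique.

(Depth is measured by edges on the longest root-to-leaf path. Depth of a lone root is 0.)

6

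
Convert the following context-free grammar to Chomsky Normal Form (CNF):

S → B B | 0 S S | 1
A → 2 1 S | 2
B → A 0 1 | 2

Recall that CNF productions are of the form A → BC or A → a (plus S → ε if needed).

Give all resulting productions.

T0 → 0; S → 1; T2 → 2; T1 → 1; A → 2; B → 2; S → B B; S → T0 X0; X0 → S S; A → T2 X1; X1 → T1 S; B → A X2; X2 → T0 T1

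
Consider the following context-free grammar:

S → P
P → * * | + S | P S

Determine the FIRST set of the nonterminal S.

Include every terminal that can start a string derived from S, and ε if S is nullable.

We compute FIRST(S) using the standard algorithm.
FIRST(P) = {*, +}
FIRST(S) = {*, +}
Therefore, FIRST(S) = {*, +}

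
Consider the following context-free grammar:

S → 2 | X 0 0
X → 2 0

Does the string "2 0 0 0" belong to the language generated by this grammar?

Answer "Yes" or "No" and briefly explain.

Yes - a valid derivation exists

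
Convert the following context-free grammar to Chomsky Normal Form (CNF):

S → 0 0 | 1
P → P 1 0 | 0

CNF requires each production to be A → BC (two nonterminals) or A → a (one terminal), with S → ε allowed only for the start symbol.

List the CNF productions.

T0 → 0; S → 1; T1 → 1; P → 0; S → T0 T0; P → P X0; X0 → T1 T0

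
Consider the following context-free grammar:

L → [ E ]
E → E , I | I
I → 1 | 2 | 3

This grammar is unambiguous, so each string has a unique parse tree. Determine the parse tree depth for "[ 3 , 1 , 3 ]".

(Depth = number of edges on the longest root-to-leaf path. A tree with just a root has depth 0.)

5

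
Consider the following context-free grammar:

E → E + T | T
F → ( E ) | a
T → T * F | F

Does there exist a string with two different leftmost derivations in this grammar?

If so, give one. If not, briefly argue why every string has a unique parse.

No - every string in the language has a unique leftmost derivation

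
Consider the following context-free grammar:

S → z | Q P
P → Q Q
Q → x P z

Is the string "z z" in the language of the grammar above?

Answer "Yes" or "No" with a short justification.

No - no valid derivation exists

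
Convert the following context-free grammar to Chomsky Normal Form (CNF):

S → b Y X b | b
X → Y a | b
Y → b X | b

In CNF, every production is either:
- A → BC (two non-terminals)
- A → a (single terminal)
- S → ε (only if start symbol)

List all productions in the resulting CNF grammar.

TB → b; S → b; TA → a; X → b; Y → b; S → TB X0; X0 → Y X1; X1 → X TB; X → Y TA; Y → TB X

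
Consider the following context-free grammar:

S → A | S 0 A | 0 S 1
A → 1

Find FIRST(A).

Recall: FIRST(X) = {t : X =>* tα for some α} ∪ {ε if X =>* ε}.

We compute FIRST(A) using the standard algorithm.
FIRST(A) = {1}
FIRST(S) = {0, 1}
Therefore, FIRST(A) = {1}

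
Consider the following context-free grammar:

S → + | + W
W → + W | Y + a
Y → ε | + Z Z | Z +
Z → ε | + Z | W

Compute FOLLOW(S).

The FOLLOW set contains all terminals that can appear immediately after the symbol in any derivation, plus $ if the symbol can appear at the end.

We compute FOLLOW(S) using the standard algorithm.
FOLLOW(S) starts with {$}.
FIRST(S) = {+}
FIRST(W) = {+}
FIRST(Y) = {+, ε}
FIRST(Z) = {+, ε}
FOLLOW(S) = {$}
FOLLOW(W) = {$, +}
FOLLOW(Y) = {+}
FOLLOW(Z) = {+}
Therefore, FOLLOW(S) = {$}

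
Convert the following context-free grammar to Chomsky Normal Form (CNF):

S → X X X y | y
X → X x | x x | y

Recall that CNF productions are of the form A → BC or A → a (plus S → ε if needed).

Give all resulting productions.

TY → y; S → y; TX → x; X → y; S → X X0; X0 → X X1; X1 → X TY; X → X TX; X → TX TX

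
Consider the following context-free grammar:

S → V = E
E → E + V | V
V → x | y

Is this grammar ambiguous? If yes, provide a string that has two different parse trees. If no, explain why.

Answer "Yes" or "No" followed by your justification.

No - the grammar is unambiguous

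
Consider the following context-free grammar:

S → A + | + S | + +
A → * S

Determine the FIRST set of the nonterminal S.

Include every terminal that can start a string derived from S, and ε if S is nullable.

We compute FIRST(S) using the standard algorithm.
FIRST(A) = {*}
FIRST(S) = {*, +}
Therefore, FIRST(S) = {*, +}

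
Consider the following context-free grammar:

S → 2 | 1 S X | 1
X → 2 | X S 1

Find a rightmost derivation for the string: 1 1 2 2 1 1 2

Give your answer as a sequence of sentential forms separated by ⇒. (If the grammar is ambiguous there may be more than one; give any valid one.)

S ⇒ 1 S X ⇒ 1 S 2 ⇒ 1 1 S X 2 ⇒ 1 1 S X S 1 2 ⇒ 1 1 S X 1 1 2 ⇒ 1 1 S 2 1 1 2 ⇒ 1 1 2 2 1 1 2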